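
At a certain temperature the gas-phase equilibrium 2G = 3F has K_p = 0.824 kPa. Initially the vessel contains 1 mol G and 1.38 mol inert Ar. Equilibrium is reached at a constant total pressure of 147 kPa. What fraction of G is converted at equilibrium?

Basis: 1 mol G initially; let X = conversion of G. Extent ξ = 0.5X.
At extent ξ: n_G = 1 − X; n_F = 1.5X; n_I = 1.38 (inert).
Summing: n_T = 2.38 + 0.5X.
With p_i = (n_i/n_T)P, K_p = p_F^3 / (p_G^2).
Setting this equal to 0.824 kPa and taking the physical root (0 < X < 1) gives X = 0.144.

X = 0.144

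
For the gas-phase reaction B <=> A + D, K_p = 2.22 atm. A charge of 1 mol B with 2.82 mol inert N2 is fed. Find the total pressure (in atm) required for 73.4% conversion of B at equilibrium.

P = 4.99 atm

Let X = conversion of B (basis 1 mol B); extent of reaction ξ = X.
Mole table: n_B = 1 − X; n_A = X; n_D = X; n_I = 2.82 (inert).
Summing: n_T = 3.82 + X.
K_p = p_A p_D / (p_B) with p_i = (n_i/n_T)·P.
At X = 0.734: the mole-fraction product g(X) = Π y_i^ν_i = 0.4448. Since K_p = g(X)·P^{1}, P = (K_p/g)^(1/1) = (2.22/0.4448)^(1/1) = 4.99 atm.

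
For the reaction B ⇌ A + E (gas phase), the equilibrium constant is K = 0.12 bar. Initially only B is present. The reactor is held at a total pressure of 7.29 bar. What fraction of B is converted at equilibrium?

X = 0.127

Take 1 mol B as basis and let X be its fractional conversion, so ξ = X.
At extent ξ: n_B = 1 − X; n_A = X; n_E = X.
Summing: n_T = 1 + X.
With p_i = (n_i/n_T)P, K = p_A p_E / (p_B).
Setting this equal to 0.12 bar and taking the physical root (0 < X < 1) gives X = 0.127.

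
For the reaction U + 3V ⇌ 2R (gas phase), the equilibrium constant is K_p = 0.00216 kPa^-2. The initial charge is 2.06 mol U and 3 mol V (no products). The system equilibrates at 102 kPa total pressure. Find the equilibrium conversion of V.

X = 0.687

Let X = conversion of V (basis 3 mol V); extent of reaction ξ = X.
Moles: n_U = 2.06 − X; n_V = 3 − 3X; n_R = 2X.
Total moles n_T = 5.06 − 2X.
y_i = n_i/n_T, p_i = y_i·P. K_p = p_R^2 / (p_U p_V^3).
Substituting and setting equal to 0.00216 kPa^-2 gives a polynomial in X; the root in (0,1) is X = 0.687.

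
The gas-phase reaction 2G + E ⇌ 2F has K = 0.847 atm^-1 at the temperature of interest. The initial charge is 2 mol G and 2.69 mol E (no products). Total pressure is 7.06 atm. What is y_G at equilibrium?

y_G = 0.180

Let X = conversion of G (basis 2 mol G); extent of reaction ξ = X.
Mole table: n_G = 2 − 2X; n_E = 2.69 − X; n_F = 2X.
Summing: n_T = 4.69 − X.
With p_i = (n_i/n_T)P, K = p_F^2 / (p_G^2 p_E).
Setting this equal to 0.847 atm^-1 and taking the physical root (0 < X < 1) gives X = 0.635.
Then n_G = 0.73, n_T = 4.05, so y_G = 0.180.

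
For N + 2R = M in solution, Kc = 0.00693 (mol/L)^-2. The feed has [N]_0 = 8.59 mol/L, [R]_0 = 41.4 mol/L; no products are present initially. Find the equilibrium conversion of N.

Let X = conversion of N; extent ξ = 8.59·X mol/L.
Concentrations: [N] = 8.59 − 8.59X; [R] = 41.4 − 17.2X; [M] = 8.59X.
Kc = [M] / ([N] [R]^2).
Equating to 0.00693 (mol/L)^-2: the physical root is X = 0.835.

X = 0.835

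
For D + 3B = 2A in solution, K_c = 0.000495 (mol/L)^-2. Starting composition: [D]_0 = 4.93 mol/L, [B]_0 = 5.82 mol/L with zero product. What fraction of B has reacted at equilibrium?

X = 0.139

Let X = conversion of B; extent ξ = 5.82X/3 mol/L.
Concentrations: [D] = 4.93 − 1.94X; [B] = 5.82 − 5.82X; [A] = 3.88X.
K_c = [A]^2 / ([D] [B]^3).
Setting equal to 0.000495 and solving for X on (0,1) gives X = 0.139.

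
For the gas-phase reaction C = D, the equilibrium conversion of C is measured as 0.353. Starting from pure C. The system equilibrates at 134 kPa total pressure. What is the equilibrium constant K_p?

K_p = 0.546

Let X = conversion of C (basis 1 mol C); extent of reaction ξ = X.
Mole table: n_C = 1 − X; n_D = X.
Total moles n_T = 1 (Δν = 0, constant).
At X = 0.353: n_C = 0.647, n_D = 0.353, n_T = 1.
p_i = (n_i/n_T)·P. K_p = p_D / (p_C) = 0.546.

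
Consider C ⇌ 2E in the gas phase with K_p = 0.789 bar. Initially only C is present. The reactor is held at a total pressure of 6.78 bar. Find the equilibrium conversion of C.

X = 0.168

Basis: 1 mol C initially; let X = conversion of C. Extent ξ = X.
Mole table: n_C = 1 − X; n_E = 2X.
Total moles n_T = 1 + X.
Mole fractions y_i = n_i/n_T; K_p = p_E^2 / (p_C) with p_i = y_i·P.
Substituting and setting equal to 0.789 bar gives a polynomial in X; the root in (0,1) is X = 0.168.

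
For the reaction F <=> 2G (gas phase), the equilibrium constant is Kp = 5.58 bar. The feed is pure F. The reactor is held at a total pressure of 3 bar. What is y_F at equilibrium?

Let X = conversion of F (basis 1 mol F); extent of reaction ξ = X.
Species balance: n_F = 1 − X; n_G = 2X.
n_T = Σnᵢ = 1 + X.
Mole fractions y_i = n_i/n_T; Kp = p_G^2 / (p_F) with p_i = y_i·P.
Equating to 5.58 bar and solving on 0 < X < 1: X = 0.563.
Then n_F = 0.437, n_T = 1.56, so y_F = 0.279.

y_F = 0.279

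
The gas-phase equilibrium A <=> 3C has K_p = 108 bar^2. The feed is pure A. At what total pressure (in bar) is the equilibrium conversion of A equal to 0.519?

Let X = conversion of A (basis 1 mol A); extent of reaction ξ = X.
Mole table: n_A = 1 − X; n_C = 3X.
n_T = Σnᵢ = 1 + 2X.
K_p = p_C^3 / (p_A) with p_i = (n_i/n_T)·P.
At X = 0.519: the mole-fraction product g(X) = Π y_i^ν_i = 1.889. Since K_p = g(X)·P^{2}, P = (K_p/g)^(1/2) = (108/1.889)^(1/2) = 7.56 bar.

P = 7.56 bar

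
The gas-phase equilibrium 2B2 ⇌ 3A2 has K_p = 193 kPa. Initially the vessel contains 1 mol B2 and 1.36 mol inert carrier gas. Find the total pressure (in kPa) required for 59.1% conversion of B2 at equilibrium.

Take 1 mol B2 as basis and let X be its fractional conversion, so ξ = 0.5X.
Species balance: n_B2 = 1 − X; n_A2 = 1.5X; n_I = 1.36 (inert).
n_T = Σnᵢ = 2.36 + 0.5X.
K_p = p_A2^3 / (p_B2^2) with p_i = (n_i/n_T)·P.
At X = 0.591: the mole-fraction product g(X) = Π y_i^ν_i = 1.568. Since K_p = g(X)·P^{1}, P = (K_p/g)^(1/1) = (193/1.568)^(1/1) = 123 kPa.

P = 123 kPa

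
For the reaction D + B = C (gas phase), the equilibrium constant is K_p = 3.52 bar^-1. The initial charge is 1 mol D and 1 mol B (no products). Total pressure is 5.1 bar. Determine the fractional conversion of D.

X = 0.770

Let X = conversion of D (basis 1 mol D); extent of reaction ξ = X.
Species balance: n_D = 1 − X; n_B = 1 − X; n_C = X.
Total moles n_T = 2 − X.
y_i = n_i/n_T, p_i = y_i·P. K_p = p_C / (p_D p_B).
Setting this equal to 3.52 bar^-1 and taking the physical root (0 < X < 1) gives X = 0.770.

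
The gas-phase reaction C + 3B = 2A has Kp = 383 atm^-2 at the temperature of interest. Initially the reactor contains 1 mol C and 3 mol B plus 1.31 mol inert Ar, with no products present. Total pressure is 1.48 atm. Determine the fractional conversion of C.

X = 0.801

Let X = conversion of C (basis 1 mol C); extent of reaction ξ = X.
Species balance: n_C = 1 − X; n_B = 3 − 3X; n_A = 2X; n_I = 1.31 (inert).
Total moles n_T = 5.31 − 2X.
With p_i = (n_i/n_T)P, Kp = p_A^2 / (p_C p_B^3).
Substituting and setting equal to 383 atm^-2 gives a polynomial in X; the root in (0,1) is X = 0.801.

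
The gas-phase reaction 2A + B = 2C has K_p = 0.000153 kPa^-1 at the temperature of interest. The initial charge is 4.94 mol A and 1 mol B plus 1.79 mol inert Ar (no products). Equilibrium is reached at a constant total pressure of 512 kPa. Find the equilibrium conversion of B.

X = 0.206

Let X = conversion of B (basis 1 mol B); extent of reaction ξ = X.
Species balance: n_A = 4.94 − 2X; n_B = 1 − X; n_C = 2X; n_I = 1.79 (inert).
Total moles n_T = 7.73 − X.
With p_i = (n_i/n_T)P, K_p = p_C^2 / (p_A^2 p_B).
Substituting and setting equal to 0.000153 kPa^-1 gives a polynomial in X; the root in (0,1) is X = 0.206.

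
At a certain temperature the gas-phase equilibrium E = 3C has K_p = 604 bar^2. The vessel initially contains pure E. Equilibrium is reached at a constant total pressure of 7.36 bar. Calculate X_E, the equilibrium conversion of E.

X = 0.812

Let X = conversion of E (basis 1 mol E); extent of reaction ξ = X.
At extent ξ: n_E = 1 − X; n_C = 3X.
Summing: n_T = 1 + 2X.
With p_i = (n_i/n_T)P, K_p = p_C^3 / (p_E).
Equating to 604 bar^2 and solving on 0 < X < 1: X = 0.812.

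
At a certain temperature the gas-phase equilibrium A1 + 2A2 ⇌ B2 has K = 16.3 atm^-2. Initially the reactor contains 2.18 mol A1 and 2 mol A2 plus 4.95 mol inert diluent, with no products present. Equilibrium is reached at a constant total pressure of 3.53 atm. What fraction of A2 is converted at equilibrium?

Take 2 mol A2 as basis and let X be its fractional conversion, so ξ = X.
At extent ξ: n_A1 = 2.18 − X; n_A2 = 2 − 2X; n_B2 = X; n_I = 4.95 (inert).
Total moles n_T = 9.13 − 2X.
y_i = n_i/n_T, p_i = y_i·P. K = p_B2 / (p_A1 p_A2^2).
Substituting and setting equal to 16.3 atm^-2 gives a polynomial in X; the root in (0,1) is X = 0.799.

X = 0.799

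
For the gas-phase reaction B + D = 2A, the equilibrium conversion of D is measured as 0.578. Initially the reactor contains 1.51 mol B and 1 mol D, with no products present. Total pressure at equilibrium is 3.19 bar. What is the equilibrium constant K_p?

Let X = conversion of D (basis 1 mol D); extent of reaction ξ = X.
Species balance: n_B = 1.51 − X; n_D = 1 − X; n_A = 2X.
n_T stays at 2.51 (no change in mole number).
At X = 0.578: n_B = 0.932, n_D = 0.422, n_A = 1.16, n_T = 2.51.
p_i = (n_i/n_T)·P. K_p = p_A^2 / (p_B p_D) = 3.4.

K_p = 3.4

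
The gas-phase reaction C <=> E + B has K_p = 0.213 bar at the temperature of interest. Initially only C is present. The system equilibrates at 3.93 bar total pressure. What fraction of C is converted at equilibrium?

X = 0.227

Let X = conversion of C (basis 1 mol C); extent of reaction ξ = X.
At extent ξ: n_C = 1 − X; n_E = X; n_B = X.
n_T = Σnᵢ = 1 + X.
y_i = n_i/n_T, p_i = y_i·P. K_p = p_E p_B / (p_C).
Substituting and setting equal to 0.213 bar gives a polynomial in X; the root in (0,1) is X = 0.227.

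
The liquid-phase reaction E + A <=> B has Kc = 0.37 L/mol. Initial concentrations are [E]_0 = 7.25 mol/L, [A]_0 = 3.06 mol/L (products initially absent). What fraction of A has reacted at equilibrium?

Let X = conversion of A; extent ξ = 3.06·X mol/L.
Concentrations: [E] = 7.25 − 3.06X; [A] = 3.06 − 3.06X; [B] = 3.06X.
Kc = [B] / ([E] [A]).
Solving Kc = 0.37 for X ∈ (0,1): X = 0.659.

X = 0.659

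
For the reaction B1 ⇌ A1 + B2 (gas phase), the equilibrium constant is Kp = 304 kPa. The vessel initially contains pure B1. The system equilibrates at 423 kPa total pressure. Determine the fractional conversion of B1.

Take 1 mol B1 as basis and let X be its fractional conversion, so ξ = X.
Mole table: n_B1 = 1 − X; n_A1 = X; n_B2 = X.
n_T = Σnᵢ = 1 + X.
With p_i = (n_i/n_T)P, Kp = p_A1 p_B2 / (p_B1).
Setting this equal to 304 kPa and taking the physical root (0 < X < 1) gives X = 0.647.

X = 0.647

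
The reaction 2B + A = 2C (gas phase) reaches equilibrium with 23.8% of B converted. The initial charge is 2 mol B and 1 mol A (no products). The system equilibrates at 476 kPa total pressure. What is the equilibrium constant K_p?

Let X = conversion of B (basis 2 mol B); extent of reaction ξ = X.
Mole table: n_B = 2 − 2X; n_A = 1 − X; n_C = 2X.
n_T = Σnᵢ = 3 − X.
At X = 0.238: n_B = 1.52, n_A = 0.762, n_C = 0.476, n_T = 2.76.
p_i = (n_i/n_T)·P. K_p = p_C^2 / (p_B^2 p_A) = 0.000743 kPa^-1.

K_p = 0.000743 kPa^-1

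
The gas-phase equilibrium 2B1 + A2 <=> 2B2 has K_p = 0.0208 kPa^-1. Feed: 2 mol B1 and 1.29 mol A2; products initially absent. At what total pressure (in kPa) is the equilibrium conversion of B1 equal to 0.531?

P = 224 kPa

Let X = conversion of B1 (basis 2 mol B1); extent of reaction ξ = X.
Species balance: n_B1 = 2 − 2X; n_A2 = 1.29 − X; n_B2 = 2X.
Summing: n_T = 3.29 − X.
K_p = p_B2^2 / (p_B1^2 p_A2) with p_i = (n_i/n_T)·P.
At X = 0.531: the mole-fraction product g(X) = Π y_i^ν_i = 4.66. Since K_p = g(X)·P^{-1}, P = (g/K_p)^(1/1) = (4.66/0.0208)^(1/1) = 224 kPa.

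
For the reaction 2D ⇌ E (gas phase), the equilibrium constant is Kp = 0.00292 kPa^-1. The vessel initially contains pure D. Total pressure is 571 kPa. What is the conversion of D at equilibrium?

X = 0.639

Let X = conversion of D (basis 1 mol D); extent of reaction ξ = 0.5X.
At extent ξ: n_D = 1 − X; n_E = 0.5X.
n_T = Σnᵢ = 1 − 0.5X.
With p_i = (n_i/n_T)P, Kp = p_E / (p_D^2).
Setting this equal to 0.00292 kPa^-1 and taking the physical root (0 < X < 1) gives X = 0.639.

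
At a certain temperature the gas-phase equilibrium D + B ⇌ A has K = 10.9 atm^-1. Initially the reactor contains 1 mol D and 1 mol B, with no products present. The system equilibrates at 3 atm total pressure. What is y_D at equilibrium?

Take 1 mol D as basis and let X be its fractional conversion, so ξ = X.
Moles: n_D = 1 − X; n_B = 1 − X; n_A = X.
n_T = Σnᵢ = 2 − X.
y_i = n_i/n_T, p_i = y_i·P. K = p_A / (p_D p_B).
Equating to 10.9 atm^-1 and solving on 0 < X < 1: X = 0.828.
Then n_D = 0.172, n_T = 1.17, so y_D = 0.147.

y_D = 0.147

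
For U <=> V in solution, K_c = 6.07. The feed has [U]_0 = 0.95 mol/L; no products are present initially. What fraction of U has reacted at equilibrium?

X = 0.859

Let X = conversion of U; extent ξ = 0.95·X mol/L.
Concentrations: [U] = 0.95 − 0.95X; [V] = 0.95X.
K_c = [V] / ([U]).
Solving K_c = 6.07 for X ∈ (0,1): X = 0.859.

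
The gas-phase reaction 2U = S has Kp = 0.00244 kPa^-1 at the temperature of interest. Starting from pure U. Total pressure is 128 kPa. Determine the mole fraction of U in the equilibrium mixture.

y_U = 0.800

Basis: 1 mol U initially; let X = conversion of U. Extent ξ = 0.5X.
At extent ξ: n_U = 1 − X; n_S = 0.5X.
n_T = Σnᵢ = 1 − 0.5X.
Mole fractions y_i = n_i/n_T; Kp = p_S / (p_U^2) with p_i = y_i·P.
Equating to 0.00244 kPa^-1 and solving on 0 < X < 1: X = 0.333.
Then n_U = 0.667, n_T = 0.833, so y_U = 0.800.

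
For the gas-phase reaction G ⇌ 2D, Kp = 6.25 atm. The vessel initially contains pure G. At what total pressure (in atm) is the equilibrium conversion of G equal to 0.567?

P = 3.3 atm

Take 1 mol G as basis and let X be its fractional conversion, so ξ = X.
Mole table: n_G = 1 − X; n_D = 2X.
Total moles n_T = 1 + X.
Kp = p_D^2 / (p_G) with p_i = (n_i/n_T)·P.
At X = 0.567: the mole-fraction product g(X) = Π y_i^ν_i = 1.895. Since Kp = g(X)·P^{1}, P = (Kp/g)^(1/1) = (6.25/1.895)^(1/1) = 3.3 atm.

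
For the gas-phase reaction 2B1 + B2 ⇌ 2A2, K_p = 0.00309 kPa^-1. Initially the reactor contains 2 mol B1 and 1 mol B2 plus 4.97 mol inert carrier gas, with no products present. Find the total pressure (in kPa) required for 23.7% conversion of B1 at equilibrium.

P = 316 kPa

Take 2 mol B1 as basis and let X be its fractional conversion, so ξ = X.
At extent ξ: n_B1 = 2 − 2X; n_B2 = 1 − X; n_A2 = 2X; n_I = 4.97 (inert).
Total moles n_T = 7.97 − X.
K_p = p_A2^2 / (p_B1^2 p_B2) with p_i = (n_i/n_T)·P.
At X = 0.237: the mole-fraction product g(X) = Π y_i^ν_i = 0.9778. Since K_p = g(X)·P^{-1}, P = (g/K_p)^(1/1) = (0.9778/0.00309)^(1/1) = 316 kPa.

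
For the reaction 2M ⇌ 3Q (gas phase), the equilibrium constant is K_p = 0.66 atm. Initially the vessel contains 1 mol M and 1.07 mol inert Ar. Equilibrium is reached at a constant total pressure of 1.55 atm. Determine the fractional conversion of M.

Basis: 1 mol M initially; let X = conversion of M. Extent ξ = 0.5X.
Moles: n_M = 1 − X; n_Q = 1.5X; n_I = 1.07 (inert).
n_T = Σnᵢ = 2.07 + 0.5X.
With p_i = (n_i/n_T)P, K_p = p_Q^3 / (p_M^2).
Equating to 0.66 atm and solving on 0 < X < 1: X = 0.446.

X = 0.446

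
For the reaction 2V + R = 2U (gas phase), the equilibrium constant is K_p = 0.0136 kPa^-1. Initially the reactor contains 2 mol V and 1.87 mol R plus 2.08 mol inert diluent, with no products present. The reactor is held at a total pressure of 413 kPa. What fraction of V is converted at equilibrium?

X = 0.540

Basis: 2 mol V initially; let X = conversion of V. Extent ξ = X.
Species balance: n_V = 2 − 2X; n_R = 1.87 − X; n_U = 2X; n_I = 2.08 (inert).
Total moles n_T = 5.95 − X.
y_i = n_i/n_T, p_i = y_i·P. K_p = p_U^2 / (p_V^2 p_R).
Setting this equal to 0.0136 kPa^-1 and taking the physical root (0 < X < 1) gives X = 0.540.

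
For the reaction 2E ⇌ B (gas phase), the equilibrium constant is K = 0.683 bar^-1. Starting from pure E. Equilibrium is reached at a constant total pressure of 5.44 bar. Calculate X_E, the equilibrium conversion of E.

X = 0.749

Take 1 mol E as basis and let X be its fractional conversion, so ξ = 0.5X.
At extent ξ: n_E = 1 − X; n_B = 0.5X.
Summing: n_T = 1 − 0.5X.
Mole fractions y_i = n_i/n_T; K = p_B / (p_E^2) with p_i = y_i·P.
Setting this equal to 0.683 bar^-1 and taking the physical root (0 < X < 1) gives X = 0.749.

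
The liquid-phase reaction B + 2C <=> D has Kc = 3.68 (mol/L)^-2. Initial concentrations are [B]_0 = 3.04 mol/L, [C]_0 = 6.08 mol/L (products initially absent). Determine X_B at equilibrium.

X = 0.818

Let X = conversion of B; extent ξ = 3.04·X mol/L.
Concentrations: [B] = 3.04 − 3.04X; [C] = 6.08 − 6.08X; [D] = 3.04X.
Kc = [D] / ([B] [C]^2).
Equating to 3.68 (mol/L)^-2: the physical root is X = 0.818.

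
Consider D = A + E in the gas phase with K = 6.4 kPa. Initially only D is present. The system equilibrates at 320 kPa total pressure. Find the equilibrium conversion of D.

Basis: 1 mol D initially; let X = conversion of D. Extent ξ = X.
At extent ξ: n_D = 1 − X; n_A = X; n_E = X.
Total moles n_T = 1 + X.
y_i = n_i/n_T, p_i = y_i·P. K = p_A p_E / (p_D).
Equating to 6.4 kPa and solving on 0 < X < 1: X = 0.140.

X = 0.140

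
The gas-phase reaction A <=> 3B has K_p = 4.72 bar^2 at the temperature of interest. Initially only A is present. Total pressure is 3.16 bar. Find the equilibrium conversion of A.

X = 0.317

Take 1 mol A as basis and let X be its fractional conversion, so ξ = X.
Moles: n_A = 1 − X; n_B = 3X.
n_T = Σnᵢ = 1 + 2X.
Mole fractions y_i = n_i/n_T; K_p = p_B^3 / (p_A) with p_i = y_i·P.
This yields a degree-3 equation in X; solving on (0,1), X = 0.317.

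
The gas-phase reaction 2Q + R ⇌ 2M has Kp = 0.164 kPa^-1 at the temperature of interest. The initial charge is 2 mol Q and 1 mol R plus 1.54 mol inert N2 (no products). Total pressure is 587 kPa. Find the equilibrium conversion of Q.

X = 0.725

Take 2 mol Q as basis and let X be its fractional conversion, so ξ = X.
At extent ξ: n_Q = 2 − 2X; n_R = 1 − X; n_M = 2X; n_I = 1.54 (inert).
n_T = Σnᵢ = 4.54 − X.
With p_i = (n_i/n_T)P, Kp = p_M^2 / (p_Q^2 p_R).
Setting this equal to 0.164 kPa^-1 and taking the physical root (0 < X < 1) gives X = 0.725.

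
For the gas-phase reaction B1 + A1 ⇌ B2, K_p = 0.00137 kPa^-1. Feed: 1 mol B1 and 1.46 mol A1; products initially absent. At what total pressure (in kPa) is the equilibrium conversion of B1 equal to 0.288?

Take 1 mol B1 as basis and let X be its fractional conversion, so ξ = X.
At extent ξ: n_B1 = 1 − X; n_A1 = 1.46 − X; n_B2 = X.
Total moles n_T = 2.46 − X.
K_p = p_B2 / (p_B1 p_A1) with p_i = (n_i/n_T)·P.
At X = 0.288: the mole-fraction product g(X) = Π y_i^ν_i = 0.7496. Since K_p = g(X)·P^{-1}, P = (g/K_p)^(1/1) = (0.7496/0.00137)^(1/1) = 547 kPa.

P = 547 kPa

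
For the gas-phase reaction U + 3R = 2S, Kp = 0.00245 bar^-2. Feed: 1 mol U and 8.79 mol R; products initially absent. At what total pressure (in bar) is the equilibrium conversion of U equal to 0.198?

Let X = conversion of U (basis 1 mol U); extent of reaction ξ = X.
Moles: n_U = 1 − X; n_R = 8.79 − 3X; n_S = 2X.
Total moles n_T = 9.79 − 2X.
Kp = p_S^2 / (p_U p_R^3) with p_i = (n_i/n_T)·P.
At X = 0.198: the mole-fraction product g(X) = Π y_i^ν_i = 0.03134. Since Kp = g(X)·P^{-2}, P = (g/Kp)^(1/2) = (0.03134/0.00245)^(1/2) = 3.58 bar.

P = 3.58 bar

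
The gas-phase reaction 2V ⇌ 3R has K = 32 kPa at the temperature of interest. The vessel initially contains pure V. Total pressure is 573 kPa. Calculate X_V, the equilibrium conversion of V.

Take 1 mol V as basis and let X be its fractional conversion, so ξ = 0.5X.
Mole table: n_V = 1 − X; n_R = 1.5X.
n_T = Σnᵢ = 1 + 0.5X.
With p_i = (n_i/n_T)P, K = p_R^3 / (p_V^2).
This yields a degree-3 equation in X; solving on (0,1), X = 0.223.

X = 0.223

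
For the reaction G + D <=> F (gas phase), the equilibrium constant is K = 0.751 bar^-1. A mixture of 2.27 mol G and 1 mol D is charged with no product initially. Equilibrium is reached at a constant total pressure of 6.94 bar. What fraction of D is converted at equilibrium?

X = 0.758

Basis: 1 mol D initially; let X = conversion of D. Extent ξ = X.
Moles: n_G = 2.27 − X; n_D = 1 − X; n_F = X.
Total moles n_T = 3.27 − X.
Mole fractions y_i = n_i/n_T; K = p_F / (p_G p_D) with p_i = y_i·P.
This yields a degree-2 equation in X; solving on (0,1), X = 0.758.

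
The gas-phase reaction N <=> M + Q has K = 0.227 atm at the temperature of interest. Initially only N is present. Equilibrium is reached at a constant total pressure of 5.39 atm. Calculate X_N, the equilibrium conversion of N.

Let X = conversion of N (basis 1 mol N); extent of reaction ξ = X.
Moles: n_N = 1 − X; n_M = X; n_Q = X.
Total moles n_T = 1 + X.
With p_i = (n_i/n_T)P, K = p_M p_Q / (p_N).
Equating to 0.227 atm and solving on 0 < X < 1: X = 0.201.

X = 0.201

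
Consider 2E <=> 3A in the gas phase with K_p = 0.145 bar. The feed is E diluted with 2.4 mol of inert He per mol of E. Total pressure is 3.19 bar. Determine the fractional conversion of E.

X = 0.289

Basis: 1 mol E initially; let X = conversion of E. Extent ξ = 0.5X.
Moles: n_E = 1 − X; n_A = 1.5X; n_I = 2.4 (inert).
Summing: n_T = 3.4 + 0.5X.
With p_i = (n_i/n_T)P, K_p = p_A^3 / (p_E^2).
This yields a degree-3 equation in X; solving on (0,1), X = 0.289.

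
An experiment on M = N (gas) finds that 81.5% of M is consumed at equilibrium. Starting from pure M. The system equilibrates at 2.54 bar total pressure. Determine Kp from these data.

Kp = 4.41

Take 1 mol M as basis and let X be its fractional conversion, so ξ = X.
Mole table: n_M = 1 − X; n_N = X.
Since Δν = 0, n_T = 1 throughout.
At X = 0.815: n_M = 0.185, n_N = 0.815, n_T = 1.
p_i = (n_i/n_T)·P. Kp = p_N / (p_M) = 4.41.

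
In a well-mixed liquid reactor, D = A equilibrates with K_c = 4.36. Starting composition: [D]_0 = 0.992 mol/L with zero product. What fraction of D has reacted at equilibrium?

X = 0.813

Let X = conversion of D; extent ξ = 0.992·X mol/L.
Concentrations: [D] = 0.992 − 0.992X; [A] = 0.992X.
K_c = [A] / ([D]).
Setting equal to 4.36 and solving for X on (0,1) gives X = 0.813.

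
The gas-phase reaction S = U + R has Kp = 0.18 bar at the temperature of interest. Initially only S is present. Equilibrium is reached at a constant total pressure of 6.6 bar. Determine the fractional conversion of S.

Let X = conversion of S (basis 1 mol S); extent of reaction ξ = X.
Moles: n_S = 1 − X; n_U = X; n_R = X.
Summing: n_T = 1 + X.
y_i = n_i/n_T, p_i = y_i·P. Kp = p_U p_R / (p_S).
Equating to 0.18 bar and solving on 0 < X < 1: X = 0.163.

X = 0.163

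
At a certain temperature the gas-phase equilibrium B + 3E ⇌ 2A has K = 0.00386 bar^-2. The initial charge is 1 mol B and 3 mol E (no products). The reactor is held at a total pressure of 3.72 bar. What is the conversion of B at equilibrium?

X = 0.123

Take 1 mol B as basis and let X be its fractional conversion, so ξ = X.
At extent ξ: n_B = 1 − X; n_E = 3 − 3X; n_A = 2X.
Summing: n_T = 4 − 2X.
With p_i = (n_i/n_T)P, K = p_A^2 / (p_B p_E^3).
Substituting and setting equal to 0.00386 bar^-2 gives a polynomial in X; the root in (0,1) is X = 0.123.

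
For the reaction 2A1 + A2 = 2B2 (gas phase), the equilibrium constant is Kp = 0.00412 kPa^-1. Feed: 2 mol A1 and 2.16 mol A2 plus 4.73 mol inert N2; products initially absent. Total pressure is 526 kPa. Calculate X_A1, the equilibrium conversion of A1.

Take 2 mol A1 as basis and let X be its fractional conversion, so ξ = X.
Mole table: n_A1 = 2 − 2X; n_A2 = 2.16 − X; n_B2 = 2X; n_I = 4.73 (inert).
n_T = Σnᵢ = 8.89 − X.
y_i = n_i/n_T, p_i = y_i·P. Kp = p_B2^2 / (p_A1^2 p_A2).
Equating to 0.00412 kPa^-1 and solving on 0 < X < 1: X = 0.401.

X = 0.401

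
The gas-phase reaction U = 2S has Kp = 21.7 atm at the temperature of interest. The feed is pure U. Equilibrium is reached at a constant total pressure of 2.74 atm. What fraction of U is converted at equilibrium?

Let X = conversion of U (basis 1 mol U); extent of reaction ξ = X.
At extent ξ: n_U = 1 − X; n_S = 2X.
n_T = Σnᵢ = 1 + X.
y_i = n_i/n_T, p_i = y_i·P. Kp = p_S^2 / (p_U).
This yields a degree-2 equation in X; solving on (0,1), X = 0.815.

X = 0.815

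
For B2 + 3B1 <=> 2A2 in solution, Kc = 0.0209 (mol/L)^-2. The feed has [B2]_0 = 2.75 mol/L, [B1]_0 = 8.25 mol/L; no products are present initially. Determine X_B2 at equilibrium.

X = 0.387

Let X = conversion of B2; extent ξ = 2.75·X mol/L.
Concentrations: [B2] = 2.75 − 2.75X; [B1] = 8.25 − 8.25X; [A2] = 5.5X.
Kc = [A2]^2 / ([B2] [B1]^3).
Equating to 0.0209 (mol/L)^-2: the physical root is X = 0.387.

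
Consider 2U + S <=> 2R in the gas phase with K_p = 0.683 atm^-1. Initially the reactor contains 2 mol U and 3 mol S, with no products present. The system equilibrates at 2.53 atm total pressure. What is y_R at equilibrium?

y_R = 0.220

Take 2 mol U as basis and let X be its fractional conversion, so ξ = X.
At extent ξ: n_U = 2 − 2X; n_S = 3 − X; n_R = 2X.
n_T = Σnᵢ = 5 − X.
Mole fractions y_i = n_i/n_T; K_p = p_R^2 / (p_U^2 p_S) with p_i = y_i·P.
This yields a degree-3 equation in X; solving on (0,1), X = 0.495.
Then n_R = 0.99, n_T = 4.5, so y_R = 0.220.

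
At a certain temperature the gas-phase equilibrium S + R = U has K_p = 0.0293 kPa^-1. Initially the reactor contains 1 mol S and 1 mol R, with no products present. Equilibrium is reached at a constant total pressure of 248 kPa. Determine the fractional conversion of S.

X = 0.652

Take 1 mol S as basis and let X be its fractional conversion, so ξ = X.
Species balance: n_S = 1 − X; n_R = 1 − X; n_U = X.
Total moles n_T = 2 − X.
With p_i = (n_i/n_T)P, K_p = p_U / (p_S p_R).
Setting this equal to 0.0293 kPa^-1 and taking the physical root (0 < X < 1) gives X = 0.652.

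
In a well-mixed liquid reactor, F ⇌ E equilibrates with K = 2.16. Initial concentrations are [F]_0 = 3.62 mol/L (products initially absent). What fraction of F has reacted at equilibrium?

X = 0.684

Let X = conversion of F; extent ξ = 3.62·X mol/L.
Concentrations: [F] = 3.62 − 3.62X; [E] = 3.62X.
K = [E] / ([F]).
Solving K = 2.16 for X ∈ (0,1): X = 0.684.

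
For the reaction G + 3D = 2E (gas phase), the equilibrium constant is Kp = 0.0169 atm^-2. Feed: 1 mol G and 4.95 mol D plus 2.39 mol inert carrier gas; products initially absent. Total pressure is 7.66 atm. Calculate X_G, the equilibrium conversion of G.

X = 0.383

Let X = conversion of G (basis 1 mol G); extent of reaction ξ = X.
Species balance: n_G = 1 − X; n_D = 4.95 − 3X; n_E = 2X; n_I = 2.39 (inert).
n_T = Σnᵢ = 8.34 − 2X.
With p_i = (n_i/n_T)P, Kp = p_E^2 / (p_G p_D^3).
Setting this equal to 0.0169 atm^-2 and taking the physical root (0 < X < 1) gives X = 0.383.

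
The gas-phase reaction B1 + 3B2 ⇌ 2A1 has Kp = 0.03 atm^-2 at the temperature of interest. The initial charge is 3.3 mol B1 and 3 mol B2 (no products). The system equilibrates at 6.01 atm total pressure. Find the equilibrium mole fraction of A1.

y_A1 = 0.143

Let X = conversion of B2 (basis 3 mol B2); extent of reaction ξ = X.
At extent ξ: n_B1 = 3.3 − X; n_B2 = 3 − 3X; n_A1 = 2X.
n_T = Σnᵢ = 6.3 − 2X.
With p_i = (n_i/n_T)P, Kp = p_A1^2 / (p_B1 p_B2^3).
Equating to 0.03 atm^-2 and solving on 0 < X < 1: X = 0.394.
Then n_A1 = 0.789, n_T = 5.51, so y_A1 = 0.143.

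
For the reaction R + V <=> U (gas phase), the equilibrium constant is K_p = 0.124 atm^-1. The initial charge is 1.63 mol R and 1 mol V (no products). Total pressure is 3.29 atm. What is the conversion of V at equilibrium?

Let X = conversion of V (basis 1 mol V); extent of reaction ξ = X.
Mole table: n_R = 1.63 − X; n_V = 1 − X; n_U = X.
Total moles n_T = 2.63 − X.
With p_i = (n_i/n_T)P, K_p = p_U / (p_R p_V).
Setting this equal to 0.124 atm^-1 and taking the physical root (0 < X < 1) gives X = 0.194.

X = 0.194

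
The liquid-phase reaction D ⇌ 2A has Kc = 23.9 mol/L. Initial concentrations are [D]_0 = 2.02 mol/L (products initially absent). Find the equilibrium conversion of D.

Let X = conversion of D; extent ξ = 2.02·X mol/L.
Concentrations: [D] = 2.02 − 2.02X; [A] = 4.04X.
Kc = [A]^2 / ([D]).
Solving Kc = 23.9 for X ∈ (0,1): X = 0.789.

X = 0.789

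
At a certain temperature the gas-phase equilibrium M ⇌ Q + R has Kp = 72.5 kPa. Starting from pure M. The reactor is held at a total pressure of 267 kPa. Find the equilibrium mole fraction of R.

y_R = 0.316

Take 1 mol M as basis and let X be its fractional conversion, so ξ = X.
Moles: n_M = 1 − X; n_Q = X; n_R = X.
Total moles n_T = 1 + X.
y_i = n_i/n_T, p_i = y_i·P. Kp = p_Q p_R / (p_M).
Substituting and setting equal to 72.5 kPa gives a polynomial in X; the root in (0,1) is X = 0.462.
Then n_R = 0.462, n_T = 1.46, so y_R = 0.316.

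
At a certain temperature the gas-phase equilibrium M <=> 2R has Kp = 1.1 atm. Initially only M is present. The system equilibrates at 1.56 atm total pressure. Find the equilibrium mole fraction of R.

y_R = 0.558

Let X = conversion of M (basis 1 mol M); extent of reaction ξ = X.
Moles: n_M = 1 − X; n_R = 2X.
n_T = Σnᵢ = 1 + X.
y_i = n_i/n_T, p_i = y_i·P. Kp = p_R^2 / (p_M).
Equating to 1.1 atm and solving on 0 < X < 1: X = 0.387.
Then n_R = 0.774, n_T = 1.39, so y_R = 0.558.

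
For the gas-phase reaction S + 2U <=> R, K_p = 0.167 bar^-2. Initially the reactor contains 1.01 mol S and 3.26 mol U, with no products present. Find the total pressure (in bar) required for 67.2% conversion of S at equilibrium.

P = 5.36 bar

Let X = conversion of S (basis 1.01 mol S); extent of reaction ξ = 1.01X.
Mole table: n_S = 1.01 − 1.01X; n_U = 3.26 − 2.02X; n_R = 1.01X.
Summing: n_T = 4.27 − 2.02X.
K_p = p_R / (p_S p_U^2) with p_i = (n_i/n_T)·P.
At X = 0.672: the mole-fraction product g(X) = Π y_i^ν_i = 4.801. Since K_p = g(X)·P^{-2}, P = (g/K_p)^(1/2) = (4.801/0.167)^(1/2) = 5.36 bar.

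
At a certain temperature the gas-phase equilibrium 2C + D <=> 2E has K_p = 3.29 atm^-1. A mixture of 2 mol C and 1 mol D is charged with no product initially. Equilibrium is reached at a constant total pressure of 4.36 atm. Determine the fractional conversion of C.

X = 0.606

Take 2 mol C as basis and let X be its fractional conversion, so ξ = X.
At extent ξ: n_C = 2 − 2X; n_D = 1 − X; n_E = 2X.
n_T = Σnᵢ = 3 − X.
Mole fractions y_i = n_i/n_T; K_p = p_E^2 / (p_C^2 p_D) with p_i = y_i·P.
Setting this equal to 3.29 atm^-1 and taking the physical root (0 < X < 1) gives X = 0.606.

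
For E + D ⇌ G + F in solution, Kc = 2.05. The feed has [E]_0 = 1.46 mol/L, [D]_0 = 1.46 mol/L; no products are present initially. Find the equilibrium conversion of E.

Let X = conversion of E; extent ξ = 1.46·X mol/L.
Concentrations: [E] = 1.46 − 1.46X; [D] = 1.46 − 1.46X; [G] = 1.46X; [F] = 1.46X.
Kc = [G] [F] / ([E] [D]).
Setting equal to 2.05 and solving for X on (0,1) gives X = 0.589.

X = 0.589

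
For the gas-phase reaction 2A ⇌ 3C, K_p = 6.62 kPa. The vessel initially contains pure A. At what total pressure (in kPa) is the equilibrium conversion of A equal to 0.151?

Basis: 1 mol A initially; let X = conversion of A. Extent ξ = 0.5X.
Moles: n_A = 1 − X; n_C = 1.5X.
Summing: n_T = 1 + 0.5X.
K_p = p_C^3 / (p_A^2) with p_i = (n_i/n_T)·P.
At X = 0.151: the mole-fraction product g(X) = Π y_i^ν_i = 0.01499. Since K_p = g(X)·P^{1}, P = (K_p/g)^(1/1) = (6.62/0.01499)^(1/1) = 442 kPa.

P = 442 kPa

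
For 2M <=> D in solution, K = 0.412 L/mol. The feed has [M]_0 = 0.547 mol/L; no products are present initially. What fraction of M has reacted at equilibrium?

Let X = conversion of M; extent ξ = 0.547X/2 mol/L.
Concentrations: [M] = 0.547 − 0.547X; [D] = 0.274X.
K = [D] / ([M]^2).
Setting equal to 0.412 and solving for X on (0,1) gives X = 0.252.

X = 0.252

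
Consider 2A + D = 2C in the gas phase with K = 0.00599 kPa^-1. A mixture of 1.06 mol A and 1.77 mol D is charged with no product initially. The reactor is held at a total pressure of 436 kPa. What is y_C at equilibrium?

y_C = 0.231

Take 1.06 mol A as basis and let X be its fractional conversion, so ξ = 0.53X.
Species balance: n_A = 1.06 − 1.06X; n_D = 1.77 − 0.53X; n_C = 1.06X.
n_T = Σnᵢ = 2.83 − 0.53X.
Mole fractions y_i = n_i/n_T; K = p_C^2 / (p_A^2 p_D) with p_i = y_i·P.
Setting this equal to 0.00599 kPa^-1 and taking the physical root (0 < X < 1) gives X = 0.552.
Then n_C = 0.585, n_T = 2.54, so y_C = 0.231.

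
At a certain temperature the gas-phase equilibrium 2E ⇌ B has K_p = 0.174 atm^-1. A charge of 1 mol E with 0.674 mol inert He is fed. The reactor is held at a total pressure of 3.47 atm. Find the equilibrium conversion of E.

X = 0.345

Take 1 mol E as basis and let X be its fractional conversion, so ξ = 0.5X.
Species balance: n_E = 1 − X; n_B = 0.5X; n_I = 0.674 (inert).
n_T = Σnᵢ = 1.67 − 0.5X.
Mole fractions y_i = n_i/n_T; K_p = p_B / (p_E^2) with p_i = y_i·P.
Substituting and setting equal to 0.174 atm^-1 gives a polynomial in X; the root in (0,1) is X = 0.345.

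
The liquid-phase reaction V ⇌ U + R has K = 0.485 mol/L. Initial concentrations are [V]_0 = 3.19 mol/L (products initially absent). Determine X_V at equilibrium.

Let X = conversion of V; extent ξ = 3.19·X mol/L.
Concentrations: [V] = 3.19 − 3.19X; [U] = 3.19X; [R] = 3.19X.
K = [U] [R] / ([V]).
This equals 0.485 at X = 0.321 (the root in 0 < X < 1).

X = 0.321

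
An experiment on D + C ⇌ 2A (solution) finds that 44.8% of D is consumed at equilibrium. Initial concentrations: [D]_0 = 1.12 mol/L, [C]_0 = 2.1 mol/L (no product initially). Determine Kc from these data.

Let X = conversion of D.
Concentrations: [D] = 1.12 − 1.12X; [C] = 2.1 − 1.12X; [A] = 2.24X.
At X = 0.448: [D] = 0.618, [C] = 1.6, [A] = 1.
Kc = [A]^2 / ([D] [C]) = 1.02.

Kc = 1.02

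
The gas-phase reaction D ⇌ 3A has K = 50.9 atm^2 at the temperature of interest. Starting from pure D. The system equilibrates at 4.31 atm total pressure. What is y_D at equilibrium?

y_D = 0.192

Take 1 mol D as basis and let X be its fractional conversion, so ξ = X.
Species balance: n_D = 1 − X; n_A = 3X.
n_T = Σnᵢ = 1 + 2X.
y_i = n_i/n_T, p_i = y_i·P. K = p_A^3 / (p_D).
This yields a degree-3 equation in X; solving on (0,1), X = 0.583.
Then n_D = 0.417, n_T = 2.17, so y_D = 0.192.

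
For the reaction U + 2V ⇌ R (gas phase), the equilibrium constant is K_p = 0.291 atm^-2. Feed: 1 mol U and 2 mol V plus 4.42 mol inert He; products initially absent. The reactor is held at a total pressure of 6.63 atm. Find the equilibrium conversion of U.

X = 0.333

Let X = conversion of U (basis 1 mol U); extent of reaction ξ = X.
Mole table: n_U = 1 − X; n_V = 2 − 2X; n_R = X; n_I = 4.42 (inert).
Summing: n_T = 7.42 − 2X.
Mole fractions y_i = n_i/n_T; K_p = p_R / (p_U p_V^2) with p_i = y_i·P.
Equating to 0.291 atm^-2 and solving on 0 < X < 1: X = 0.333.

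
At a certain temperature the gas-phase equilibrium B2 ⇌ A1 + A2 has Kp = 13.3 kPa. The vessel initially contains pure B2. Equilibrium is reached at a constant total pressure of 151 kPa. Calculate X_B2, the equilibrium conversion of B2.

Let X = conversion of B2 (basis 1 mol B2); extent of reaction ξ = X.
Species balance: n_B2 = 1 − X; n_A1 = X; n_A2 = X.
n_T = Σnᵢ = 1 + X.
With p_i = (n_i/n_T)P, Kp = p_A1 p_A2 / (p_B2).
Substituting and setting equal to 13.3 kPa gives a polynomial in X; the root in (0,1) is X = 0.285.

X = 0.285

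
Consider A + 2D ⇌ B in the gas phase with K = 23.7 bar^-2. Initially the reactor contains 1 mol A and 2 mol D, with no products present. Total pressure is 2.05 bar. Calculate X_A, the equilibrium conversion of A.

X = 0.846

Let X = conversion of A (basis 1 mol A); extent of reaction ξ = X.
At extent ξ: n_A = 1 − X; n_D = 2 − 2X; n_B = X.
Summing: n_T = 3 − 2X.
With p_i = (n_i/n_T)P, K = p_B / (p_A p_D^2).
Equating to 23.7 bar^-2 and solving on 0 < X < 1: X = 0.846.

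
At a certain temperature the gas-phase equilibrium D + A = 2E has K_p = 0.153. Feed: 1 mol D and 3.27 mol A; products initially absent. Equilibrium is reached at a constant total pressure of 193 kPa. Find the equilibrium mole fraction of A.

Take 1 mol D as basis and let X be its fractional conversion, so ξ = X.
Moles: n_D = 1 − X; n_A = 3.27 − X; n_E = 2X.
n_T stays at 4.27 (no change in mole number).
With p_i = (n_i/n_T)P, K_p = p_E^2 / (p_D p_A).
Equating to 0.153 and solving on 0 < X < 1: X = 0.286.
Then n_A = 2.98, n_T = 4.27, so y_A = 0.699.

y_A = 0.699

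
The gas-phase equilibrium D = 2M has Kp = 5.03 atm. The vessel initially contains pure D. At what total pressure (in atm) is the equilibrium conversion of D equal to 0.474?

P = 4.34 atm

Let X = conversion of D (basis 1 mol D); extent of reaction ξ = X.
At extent ξ: n_D = 1 − X; n_M = 2X.
n_T = Σnᵢ = 1 + X.
Kp = p_M^2 / (p_D) with p_i = (n_i/n_T)·P.
At X = 0.474: the mole-fraction product g(X) = Π y_i^ν_i = 1.159. Since Kp = g(X)·P^{1}, P = (Kp/g)^(1/1) = (5.03/1.159)^(1/1) = 4.34 atm.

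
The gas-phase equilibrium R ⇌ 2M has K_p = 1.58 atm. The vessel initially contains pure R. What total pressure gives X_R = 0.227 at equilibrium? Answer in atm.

P = 7.27 atm

Basis: 1 mol R initially; let X = conversion of R. Extent ξ = X.
Moles: n_R = 1 − X; n_M = 2X.
n_T = Σnᵢ = 1 + X.
K_p = p_M^2 / (p_R) with p_i = (n_i/n_T)·P.
At X = 0.227: the mole-fraction product g(X) = Π y_i^ν_i = 0.2173. Since K_p = g(X)·P^{1}, P = (K_p/g)^(1/1) = (1.58/0.2173)^(1/1) = 7.27 atm.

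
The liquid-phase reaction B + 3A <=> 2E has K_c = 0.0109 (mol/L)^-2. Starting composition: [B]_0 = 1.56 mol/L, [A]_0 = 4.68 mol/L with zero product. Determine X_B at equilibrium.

X = 0.243

Let X = conversion of B; extent ξ = 1.56·X mol/L.
Concentrations: [B] = 1.56 − 1.56X; [A] = 4.68 − 4.68X; [E] = 3.12X.
K_c = [E]^2 / ([B] [A]^3).
Solving K_c = 0.0109 for X ∈ (0,1): X = 0.243.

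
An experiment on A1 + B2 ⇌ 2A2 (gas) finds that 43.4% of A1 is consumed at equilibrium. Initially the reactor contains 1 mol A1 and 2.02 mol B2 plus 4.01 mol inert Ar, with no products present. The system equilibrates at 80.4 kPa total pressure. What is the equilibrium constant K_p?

Basis: 1 mol A1 initially; let X = conversion of A1. Extent ξ = X.
At extent ξ: n_A1 = 1 − X; n_B2 = 2.02 − X; n_A2 = 2X; n_I = 4.01 (inert).
Total moles n_T = 7.03 (Δν = 0, constant).
At X = 0.434: n_A1 = 0.566, n_B2 = 1.59, n_A2 = 0.868, n_T = 7.03.
p_i = (n_i/n_T)·P. K_p = p_A2^2 / (p_A1 p_B2) = 0.839.

K_p = 0.839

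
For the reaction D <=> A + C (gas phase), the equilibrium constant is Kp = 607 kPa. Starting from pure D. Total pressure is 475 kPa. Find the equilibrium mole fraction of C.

Let X = conversion of D (basis 1 mol D); extent of reaction ξ = X.
Species balance: n_D = 1 − X; n_A = X; n_C = X.
Summing: n_T = 1 + X.
Mole fractions y_i = n_i/n_T; Kp = p_A p_C / (p_D) with p_i = y_i·P.
Equating to 607 kPa and solving on 0 < X < 1: X = 0.749.
Then n_C = 0.749, n_T = 1.75, so y_C = 0.428.

y_C = 0.428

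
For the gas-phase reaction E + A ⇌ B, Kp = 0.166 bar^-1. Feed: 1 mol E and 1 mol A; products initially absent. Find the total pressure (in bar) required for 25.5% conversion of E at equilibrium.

Let X = conversion of E (basis 1 mol E); extent of reaction ξ = X.
At extent ξ: n_E = 1 − X; n_A = 1 − X; n_B = X.
Total moles n_T = 2 − X.
Kp = p_B / (p_E p_A) with p_i = (n_i/n_T)·P.
At X = 0.255: the mole-fraction product g(X) = Π y_i^ν_i = 0.8017. Since Kp = g(X)·P^{-1}, P = (g/Kp)^(1/1) = (0.8017/0.166)^(1/1) = 4.83 bar.

P = 4.83 bar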